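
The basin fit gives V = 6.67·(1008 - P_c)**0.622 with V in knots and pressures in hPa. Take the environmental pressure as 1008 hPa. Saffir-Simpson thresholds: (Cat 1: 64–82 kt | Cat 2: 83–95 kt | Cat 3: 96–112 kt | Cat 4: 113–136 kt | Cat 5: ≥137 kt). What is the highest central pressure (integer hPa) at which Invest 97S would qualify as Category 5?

879 hPa

Category 5 begins at V = 137 kt.
Required ΔP = (137/6.67)^(1/0.622) = 20.540^1.608 ≈ 128.91 hPa.
P_c ≤ 1008 − 128.91 = 879.09, so the highest integer P_c is 879 hPa.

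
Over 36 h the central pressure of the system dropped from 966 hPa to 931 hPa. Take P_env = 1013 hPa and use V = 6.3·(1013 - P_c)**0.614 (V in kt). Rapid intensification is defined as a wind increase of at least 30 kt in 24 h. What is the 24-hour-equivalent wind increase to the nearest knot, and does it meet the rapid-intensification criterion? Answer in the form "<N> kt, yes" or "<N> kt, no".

V₁: ΔP = 47, V ≈ 6.3 × 47^0.614 ≈ 66.99 kt.
V₂: ΔP = 82, V ≈ 6.3 × 82^0.614 ≈ 94.28 kt.
ΔV over 36 h = 27.29 kt → 24 h equivalent = 27.29 × 24/36 ≈ 18.19 kt.
18 kt < 30 kt ⇒ not rapid intensification.

18 kt, no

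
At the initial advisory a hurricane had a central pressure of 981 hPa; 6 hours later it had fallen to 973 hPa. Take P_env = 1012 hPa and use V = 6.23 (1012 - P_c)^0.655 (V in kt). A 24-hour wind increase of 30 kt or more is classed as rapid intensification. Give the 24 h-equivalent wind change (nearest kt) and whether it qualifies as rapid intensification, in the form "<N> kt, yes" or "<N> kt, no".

V₁: ΔP = 31, V ≈ 6.23 × 31^0.655 ≈ 59.06 kt.
V₂: ΔP = 39, V ≈ 6.23 × 39^0.655 ≈ 68.65 kt.
ΔV over 6 h = 9.59 kt → 24 h equivalent = 9.59 × 24/6 ≈ 38.36 kt.
38 kt ≥ 30 kt ⇒ rapid intensification.

38 kt, yes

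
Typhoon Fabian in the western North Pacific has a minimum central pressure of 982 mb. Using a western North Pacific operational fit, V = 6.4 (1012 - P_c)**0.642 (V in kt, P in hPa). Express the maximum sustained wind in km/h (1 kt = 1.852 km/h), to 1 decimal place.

105.2 km/h

ΔP = 1012 − 982 = 30 mb.
V ≈ 6.4 × 30^0.642 = 6.4 × 8.878 ≈ 56.819 kt.
56.819 × 1.852 ≈ 105.23 km/h → 105.2 km/h.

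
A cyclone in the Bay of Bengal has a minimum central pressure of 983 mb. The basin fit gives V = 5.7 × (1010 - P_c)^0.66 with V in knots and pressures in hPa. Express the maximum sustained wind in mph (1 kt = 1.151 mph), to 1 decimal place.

ΔP = 1010 − 983 = 27 mb.
V ≈ 5.7 × 27^0.66 = 5.7 × 8.804 ≈ 50.185 kt.
50.185 × 1.151 ≈ 57.76 mph → 57.8 mph.

57.8 mph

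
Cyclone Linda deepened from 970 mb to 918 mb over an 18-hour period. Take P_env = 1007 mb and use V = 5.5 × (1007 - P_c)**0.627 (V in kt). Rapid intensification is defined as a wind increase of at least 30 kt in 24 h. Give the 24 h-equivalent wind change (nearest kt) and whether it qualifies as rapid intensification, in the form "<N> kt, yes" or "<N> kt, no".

V₁: ΔP = 37, V ≈ 5.5 × 37^0.627 ≈ 52.92 kt.
V₂: ΔP = 89, V ≈ 5.5 × 89^0.627 ≈ 91.76 kt.
ΔV over 18 h = 38.84 kt → 24 h equivalent = 38.84 × 24/18 ≈ 51.79 kt.
52 kt ≥ 30 kt ⇒ rapid intensification.

52 kt, yes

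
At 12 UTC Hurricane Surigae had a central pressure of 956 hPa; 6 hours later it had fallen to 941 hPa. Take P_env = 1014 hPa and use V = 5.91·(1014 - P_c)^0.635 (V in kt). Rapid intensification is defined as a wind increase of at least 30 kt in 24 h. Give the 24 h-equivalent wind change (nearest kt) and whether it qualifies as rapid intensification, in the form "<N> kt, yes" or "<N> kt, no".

V₁: ΔP = 58, V ≈ 5.91 × 58^0.635 ≈ 77.87 kt.
V₂: ΔP = 73, V ≈ 5.91 × 73^0.635 ≈ 90.12 kt.
ΔV over 6 h = 12.25 kt → 24 h equivalent = 12.25 × 24/6 ≈ 49.00 kt.
49 kt ≥ 30 kt ⇒ rapid intensification.

49 kt, yes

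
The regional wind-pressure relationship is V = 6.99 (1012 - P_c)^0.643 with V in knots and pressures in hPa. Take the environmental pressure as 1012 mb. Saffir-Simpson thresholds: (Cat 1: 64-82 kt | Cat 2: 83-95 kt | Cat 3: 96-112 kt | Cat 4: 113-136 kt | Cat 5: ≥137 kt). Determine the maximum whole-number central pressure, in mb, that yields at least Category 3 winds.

Category 3 begins at V = 96 kt.
Required ΔP = (96/6.99)^(1/0.643) = 13.734^1.555 ≈ 58.82 mb.
P_c ≤ 1012 − 58.82 = 953.18, so the highest integer P_c is 953 mb.

953 mb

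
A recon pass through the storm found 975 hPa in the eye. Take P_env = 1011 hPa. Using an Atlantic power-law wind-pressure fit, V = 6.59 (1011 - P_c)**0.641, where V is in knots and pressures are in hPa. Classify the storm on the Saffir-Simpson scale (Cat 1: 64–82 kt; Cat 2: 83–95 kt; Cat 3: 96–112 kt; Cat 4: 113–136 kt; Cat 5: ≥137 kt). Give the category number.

1

ΔP = 1011 − 975 = 36 hPa.
V ≈ 6.59 × 36^0.641 = 6.59 × 9.94 ≈ 66 kt.
66 kt falls in the Category 1 band.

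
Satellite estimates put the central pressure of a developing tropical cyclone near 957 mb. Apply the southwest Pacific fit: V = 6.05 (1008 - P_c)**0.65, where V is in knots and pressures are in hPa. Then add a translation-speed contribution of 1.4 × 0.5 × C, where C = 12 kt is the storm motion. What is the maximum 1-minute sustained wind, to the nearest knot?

86 kt

ΔP = 1008 − 957 = 51 mb.
51^0.65 ≈ 12.880.
V ≈ 6.05 × 12.880 ≈ 77.9 kt.
Translation term: 1.4 × 0.5 × 12 = 8.4 kt.
Corrected V ≈ 86.3 kt → 86 kt.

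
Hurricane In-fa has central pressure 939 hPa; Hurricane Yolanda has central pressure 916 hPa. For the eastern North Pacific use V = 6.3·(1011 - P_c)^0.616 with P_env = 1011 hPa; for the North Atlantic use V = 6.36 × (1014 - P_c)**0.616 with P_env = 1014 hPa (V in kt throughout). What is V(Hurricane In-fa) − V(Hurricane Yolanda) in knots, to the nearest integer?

-19 kt

Hurricane In-fa: ΔP = 72; V ≈ 6.3 × 72^0.616 ≈ 87.79 kt.
Hurricane Yolanda: ΔP = 98; V ≈ 6.36 × 98^0.616 ≈ 107.16 kt.
Difference ≈ 87.79 − 107.16 = -19.37 → -19 kt.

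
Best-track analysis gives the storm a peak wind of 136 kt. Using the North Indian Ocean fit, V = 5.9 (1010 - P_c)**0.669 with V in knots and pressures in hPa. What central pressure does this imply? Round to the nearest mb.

ΔP = (V / 5.9)^(1/0.669) = (136/5.9)^1.495.
136/5.9 = 23.051; 23.051^1.495 ≈ 108.87 mb.
P_c = 1010 − 108.87 = 901.13 ≈ 901 mb.

901 mb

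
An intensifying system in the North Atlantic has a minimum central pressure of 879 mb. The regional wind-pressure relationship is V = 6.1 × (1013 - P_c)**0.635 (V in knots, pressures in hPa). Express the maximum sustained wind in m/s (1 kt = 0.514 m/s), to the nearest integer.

ΔP = 1013 − 879 = 134 mb.
V ≈ 6.1 × 134^0.635 = 6.1 × 22.424 ≈ 136.786 kt.
136.786 × 0.514 ≈ 70.31 m/s → 70 m/s.

70 m/s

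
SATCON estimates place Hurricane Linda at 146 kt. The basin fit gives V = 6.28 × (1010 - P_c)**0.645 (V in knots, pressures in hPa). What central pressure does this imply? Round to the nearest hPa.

879 hPa

ΔP = (V / 6.28)^(1/0.645) = (146/6.28)^1.550.
146/6.28 = 23.248; 23.248^1.550 ≈ 131.35 hPa.
P_c = 1010 − 131.35 = 878.65 ≈ 879 hPa.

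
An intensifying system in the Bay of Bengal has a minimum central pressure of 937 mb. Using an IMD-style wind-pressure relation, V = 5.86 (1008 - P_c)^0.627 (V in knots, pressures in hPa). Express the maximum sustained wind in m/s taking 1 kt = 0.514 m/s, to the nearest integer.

44 m/s

ΔP = 1008 − 937 = 71 mb.
V ≈ 5.86 × 71^0.627 = 5.86 × 14.479 ≈ 84.847 kt.
84.847 × 0.514 ≈ 43.61 m/s → 44 m/s.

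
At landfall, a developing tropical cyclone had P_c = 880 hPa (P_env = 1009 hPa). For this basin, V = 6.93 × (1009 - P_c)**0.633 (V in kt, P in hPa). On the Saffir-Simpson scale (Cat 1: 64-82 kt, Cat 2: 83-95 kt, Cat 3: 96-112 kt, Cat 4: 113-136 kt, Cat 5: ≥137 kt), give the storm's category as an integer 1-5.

5

ΔP = 1009 − 880 = 129 hPa.
V ≈ 6.93 × 129^0.633 = 6.93 × 21.68 ≈ 150 kt.
150 kt falls in the Category 5 band.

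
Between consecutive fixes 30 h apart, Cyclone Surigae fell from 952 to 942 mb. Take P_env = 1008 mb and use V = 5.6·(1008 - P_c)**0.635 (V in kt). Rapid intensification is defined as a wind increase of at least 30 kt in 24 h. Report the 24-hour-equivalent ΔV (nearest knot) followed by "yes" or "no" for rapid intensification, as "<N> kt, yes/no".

V₁: ΔP = 56, V ≈ 5.6 × 56^0.635 ≈ 72.16 kt.
V₂: ΔP = 66, V ≈ 5.6 × 66^0.635 ≈ 80.09 kt.
ΔV over 30 h = 7.93 kt → 24 h equivalent = 7.93 × 24/30 ≈ 6.34 kt.
6 kt < 30 kt ⇒ not rapid intensification.

6 kt, no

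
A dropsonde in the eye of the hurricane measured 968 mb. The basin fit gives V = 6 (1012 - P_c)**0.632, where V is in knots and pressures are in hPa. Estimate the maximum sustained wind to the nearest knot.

66 kt

ΔP = 1012 − 968 = 44 mb.
44^0.632 ≈ 10.931.
V ≈ 6 × 10.931 ≈ 65.6 kt.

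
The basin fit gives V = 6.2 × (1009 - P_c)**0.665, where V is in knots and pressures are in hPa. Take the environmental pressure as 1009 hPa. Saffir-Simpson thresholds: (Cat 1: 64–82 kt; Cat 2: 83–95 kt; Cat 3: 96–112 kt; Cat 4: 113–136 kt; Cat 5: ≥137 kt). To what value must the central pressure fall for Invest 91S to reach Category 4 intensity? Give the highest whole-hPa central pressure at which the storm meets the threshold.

930 hPa

Category 4 begins at V = 113 kt.
Required ΔP = (113/6.2)^(1/0.665) = 18.226^1.504 ≈ 78.66 hPa.
P_c ≤ 1009 − 78.66 = 930.34, so the highest integer P_c is 930 hPa.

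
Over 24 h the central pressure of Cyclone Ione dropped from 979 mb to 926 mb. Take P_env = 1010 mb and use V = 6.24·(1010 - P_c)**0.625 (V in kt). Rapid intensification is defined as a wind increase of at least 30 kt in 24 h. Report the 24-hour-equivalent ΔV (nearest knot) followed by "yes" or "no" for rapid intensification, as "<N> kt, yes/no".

V₁: ΔP = 31, V ≈ 6.24 × 31^0.625 ≈ 53.37 kt.
V₂: ΔP = 84, V ≈ 6.24 × 84^0.625 ≈ 99.51 kt.
ΔV over 24 h = 46.14 kt → 24 h equivalent = 46.14 × 24/24 ≈ 46.14 kt.
46 kt ≥ 30 kt ⇒ rapid intensification.

46 kt, yes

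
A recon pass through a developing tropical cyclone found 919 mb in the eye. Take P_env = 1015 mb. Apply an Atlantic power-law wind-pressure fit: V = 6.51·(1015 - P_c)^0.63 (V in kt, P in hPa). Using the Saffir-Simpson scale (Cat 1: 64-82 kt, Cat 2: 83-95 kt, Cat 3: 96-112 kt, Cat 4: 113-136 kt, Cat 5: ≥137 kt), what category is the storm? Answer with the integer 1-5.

4

ΔP = 1015 − 919 = 96 mb.
V ≈ 6.51 × 96^0.63 = 6.51 × 17.73 ≈ 115 kt.
115 kt falls in the Category 4 band.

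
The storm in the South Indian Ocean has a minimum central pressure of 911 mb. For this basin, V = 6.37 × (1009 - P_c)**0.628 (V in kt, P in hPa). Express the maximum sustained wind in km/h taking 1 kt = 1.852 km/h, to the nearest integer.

ΔP = 1009 − 911 = 98 mb.
V ≈ 6.37 × 98^0.628 = 6.37 × 17.803 ≈ 113.404 kt.
113.404 × 1.852 ≈ 210.02 km/h → 210 km/h.

210 km/h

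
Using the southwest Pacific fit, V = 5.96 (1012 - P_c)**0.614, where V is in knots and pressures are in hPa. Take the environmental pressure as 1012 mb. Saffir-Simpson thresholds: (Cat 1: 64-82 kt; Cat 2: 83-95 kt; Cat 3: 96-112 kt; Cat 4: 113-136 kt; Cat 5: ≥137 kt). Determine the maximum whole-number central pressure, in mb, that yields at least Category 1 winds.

964 mb

Category 1 begins at V = 64 kt.
Required ΔP = (64/5.96)^(1/0.614) = 10.738^1.629 ≈ 47.76 mb.
P_c ≤ 1012 − 47.76 = 964.24, so the highest integer P_c is 964 mb.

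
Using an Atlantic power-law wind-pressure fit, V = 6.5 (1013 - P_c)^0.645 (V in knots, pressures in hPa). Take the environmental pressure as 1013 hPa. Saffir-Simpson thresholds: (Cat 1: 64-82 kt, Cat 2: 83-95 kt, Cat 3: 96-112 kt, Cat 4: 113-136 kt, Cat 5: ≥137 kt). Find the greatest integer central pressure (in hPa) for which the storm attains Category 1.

978 hPa

Category 1 begins at V = 64 kt.
Required ΔP = (64/6.5)^(1/0.645) = 9.846^1.550 ≈ 34.67 hPa.
P_c ≤ 1013 − 34.67 = 978.33, so the highest integer P_c is 978 hPa.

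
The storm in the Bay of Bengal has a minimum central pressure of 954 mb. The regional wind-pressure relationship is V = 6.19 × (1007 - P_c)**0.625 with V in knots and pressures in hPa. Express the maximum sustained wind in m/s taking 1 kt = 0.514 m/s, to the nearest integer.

ΔP = 1007 − 954 = 53 mb.
V ≈ 6.19 × 53^0.625 = 6.19 × 11.958 ≈ 74.022 kt.
74.022 × 0.514 ≈ 38.05 m/s → 38 m/s.

38 m/s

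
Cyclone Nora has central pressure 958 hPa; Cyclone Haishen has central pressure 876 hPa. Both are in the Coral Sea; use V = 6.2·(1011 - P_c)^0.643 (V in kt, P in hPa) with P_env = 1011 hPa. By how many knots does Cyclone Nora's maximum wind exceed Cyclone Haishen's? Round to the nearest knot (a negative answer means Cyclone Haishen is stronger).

Cyclone Nora: ΔP = 53; V ≈ 6.2 × 53^0.643 ≈ 79.63 kt.
Cyclone Haishen: ΔP = 135; V ≈ 6.2 × 135^0.643 ≈ 145.28 kt.
Difference ≈ 79.63 − 145.28 = -65.65 → -66 kt.

-66 kt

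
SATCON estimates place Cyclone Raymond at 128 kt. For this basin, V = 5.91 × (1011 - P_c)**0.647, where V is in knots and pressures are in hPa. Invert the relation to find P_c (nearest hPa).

895 hPa

ΔP = (V / 5.91)^(1/0.647) = (128/5.91)^1.546.
128/5.91 = 21.658; 21.658^1.546 ≈ 115.97 hPa.
P_c = 1011 − 115.97 = 895.03 ≈ 895 hPa.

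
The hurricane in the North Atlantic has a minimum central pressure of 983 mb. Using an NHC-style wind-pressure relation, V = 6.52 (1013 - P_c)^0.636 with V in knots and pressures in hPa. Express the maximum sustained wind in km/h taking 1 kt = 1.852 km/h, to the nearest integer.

ΔP = 1013 − 983 = 30 mb.
V ≈ 6.52 × 30^0.636 = 6.52 × 8.699 ≈ 56.715 kt.
56.715 × 1.852 ≈ 105.04 km/h → 105 km/h.

105 km/h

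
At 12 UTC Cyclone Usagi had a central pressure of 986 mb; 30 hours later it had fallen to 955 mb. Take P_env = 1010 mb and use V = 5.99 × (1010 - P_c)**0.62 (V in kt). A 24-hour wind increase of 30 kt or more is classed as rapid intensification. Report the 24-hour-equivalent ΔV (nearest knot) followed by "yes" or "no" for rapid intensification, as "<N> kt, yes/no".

V₁: ΔP = 24, V ≈ 5.99 × 24^0.62 ≈ 42.97 kt.
V₂: ΔP = 55, V ≈ 5.99 × 55^0.62 ≈ 71.85 kt.
ΔV over 30 h = 28.88 kt → 24 h equivalent = 28.88 × 24/30 ≈ 23.10 kt.
23 kt < 30 kt ⇒ not rapid intensification.

23 kt, no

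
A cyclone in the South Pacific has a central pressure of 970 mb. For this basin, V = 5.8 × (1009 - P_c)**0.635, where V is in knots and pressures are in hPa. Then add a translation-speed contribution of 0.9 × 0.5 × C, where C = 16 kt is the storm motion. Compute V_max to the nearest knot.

ΔP = 1009 − 970 = 39 mb.
39^0.635 ≈ 10.241.
V ≈ 5.8 × 10.241 ≈ 59.4 kt.
Translation term: 0.9 × 0.5 × 16 = 7.2 kt.
Corrected V ≈ 66.6 kt → 67 kt.

67 kt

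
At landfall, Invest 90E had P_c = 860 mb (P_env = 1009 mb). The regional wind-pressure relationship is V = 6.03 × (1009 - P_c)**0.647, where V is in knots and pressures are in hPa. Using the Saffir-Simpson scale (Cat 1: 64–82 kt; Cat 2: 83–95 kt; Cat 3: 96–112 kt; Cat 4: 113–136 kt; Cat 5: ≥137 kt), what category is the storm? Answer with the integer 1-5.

5

ΔP = 1009 − 860 = 149 mb.
V ≈ 6.03 × 149^0.647 = 6.03 × 25.47 ≈ 154 kt.
154 kt falls in the Category 5 band.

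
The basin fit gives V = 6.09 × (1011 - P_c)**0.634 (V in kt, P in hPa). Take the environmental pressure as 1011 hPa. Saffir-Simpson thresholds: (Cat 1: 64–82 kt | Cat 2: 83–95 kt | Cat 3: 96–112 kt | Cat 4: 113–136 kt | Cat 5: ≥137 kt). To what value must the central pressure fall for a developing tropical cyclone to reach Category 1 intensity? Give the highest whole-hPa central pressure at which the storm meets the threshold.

970 hPa

Category 1 begins at V = 64 kt.
Required ΔP = (64/6.09)^(1/0.634) = 10.509^1.577 ≈ 40.86 hPa.
P_c ≤ 1011 − 40.86 = 970.14, so the highest integer P_c is 970 hPa.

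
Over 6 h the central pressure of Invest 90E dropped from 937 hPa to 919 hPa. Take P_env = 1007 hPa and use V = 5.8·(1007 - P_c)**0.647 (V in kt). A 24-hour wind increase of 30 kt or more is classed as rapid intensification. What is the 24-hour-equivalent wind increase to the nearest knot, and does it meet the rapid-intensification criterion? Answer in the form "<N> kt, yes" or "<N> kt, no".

V₁: ΔP = 70, V ≈ 5.8 × 70^0.647 ≈ 90.62 kt.
V₂: ΔP = 88, V ≈ 5.8 × 88^0.647 ≈ 105.08 kt.
ΔV over 6 h = 14.46 kt → 24 h equivalent = 14.46 × 24/6 ≈ 57.84 kt.
58 kt ≥ 30 kt ⇒ rapid intensification.

58 kt, yes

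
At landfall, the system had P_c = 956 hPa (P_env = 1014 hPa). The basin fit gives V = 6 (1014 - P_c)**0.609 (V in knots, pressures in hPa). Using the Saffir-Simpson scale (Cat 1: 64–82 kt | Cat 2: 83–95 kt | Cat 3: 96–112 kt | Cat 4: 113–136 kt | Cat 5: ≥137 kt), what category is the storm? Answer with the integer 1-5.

ΔP = 1014 − 956 = 58 hPa.
V ≈ 6 × 58^0.609 = 6 × 11.86 ≈ 71 kt.
71 kt falls in the Category 1 band.

1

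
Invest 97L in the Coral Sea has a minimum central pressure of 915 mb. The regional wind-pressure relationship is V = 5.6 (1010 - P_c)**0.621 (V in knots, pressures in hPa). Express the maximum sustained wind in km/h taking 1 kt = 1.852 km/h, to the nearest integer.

ΔP = 1010 − 915 = 95 mb.
V ≈ 5.6 × 95^0.621 = 5.6 × 16.911 ≈ 94.701 kt.
94.701 × 1.852 ≈ 175.39 km/h → 175 km/h.

175 km/h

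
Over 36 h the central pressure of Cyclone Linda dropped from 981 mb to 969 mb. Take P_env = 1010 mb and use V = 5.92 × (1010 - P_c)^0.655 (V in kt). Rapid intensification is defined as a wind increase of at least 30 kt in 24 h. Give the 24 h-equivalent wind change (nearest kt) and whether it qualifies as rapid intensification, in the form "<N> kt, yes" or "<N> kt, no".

V₁: ΔP = 29, V ≈ 5.92 × 29^0.655 ≈ 53.73 kt.
V₂: ΔP = 41, V ≈ 5.92 × 41^0.655 ≈ 67.41 kt.
ΔV over 36 h = 13.68 kt → 24 h equivalent = 13.68 × 24/36 ≈ 9.12 kt.
9 kt < 30 kt ⇒ not rapid intensification.

9 kt, no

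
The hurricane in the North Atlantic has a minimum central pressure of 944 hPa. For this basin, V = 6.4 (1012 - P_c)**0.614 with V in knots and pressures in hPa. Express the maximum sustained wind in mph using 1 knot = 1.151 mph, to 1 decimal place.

ΔP = 1012 − 944 = 68 hPa.
V ≈ 6.4 × 68^0.614 = 6.4 × 13.340 ≈ 85.377 kt.
85.377 × 1.151 ≈ 98.27 mph → 98.3 mph.

98.3 mph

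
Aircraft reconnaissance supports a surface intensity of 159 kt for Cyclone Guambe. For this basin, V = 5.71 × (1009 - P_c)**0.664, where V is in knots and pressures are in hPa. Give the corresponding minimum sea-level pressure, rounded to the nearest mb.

859 mb

ΔP = (V / 5.71)^(1/0.664) = (159/5.71)^1.506.
159/5.71 = 27.846; 27.846^1.506 ≈ 149.91 mb.
P_c = 1009 − 149.91 = 859.09 ≈ 859 mb.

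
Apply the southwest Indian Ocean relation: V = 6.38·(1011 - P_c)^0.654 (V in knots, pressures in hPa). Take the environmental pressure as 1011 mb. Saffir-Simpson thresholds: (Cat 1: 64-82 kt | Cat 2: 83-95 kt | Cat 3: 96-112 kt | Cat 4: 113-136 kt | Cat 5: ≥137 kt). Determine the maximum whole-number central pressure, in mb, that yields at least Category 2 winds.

960 mb

Category 2 begins at V = 83 kt.
Required ΔP = (83/6.38)^(1/0.654) = 13.009^1.529 ≈ 50.55 mb.
P_c ≤ 1011 − 50.55 = 960.45, so the highest integer P_c is 960 mb.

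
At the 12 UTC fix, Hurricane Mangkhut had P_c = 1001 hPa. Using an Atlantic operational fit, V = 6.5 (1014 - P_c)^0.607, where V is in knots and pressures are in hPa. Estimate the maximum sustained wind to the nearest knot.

ΔP = 1014 − 1001 = 13 hPa.
13^0.607 ≈ 4.744.
V ≈ 6.5 × 4.744 ≈ 30.8 kt.

31 kt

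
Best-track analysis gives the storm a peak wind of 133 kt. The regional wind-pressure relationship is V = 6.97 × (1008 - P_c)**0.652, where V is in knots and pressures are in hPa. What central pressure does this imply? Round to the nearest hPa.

916 hPa

ΔP = (V / 6.97)^(1/0.652) = (133/6.97)^1.534.
133/6.97 = 19.082; 19.082^1.534 ≈ 92.07 hPa.
P_c = 1008 − 92.07 = 915.93 ≈ 916 hPa.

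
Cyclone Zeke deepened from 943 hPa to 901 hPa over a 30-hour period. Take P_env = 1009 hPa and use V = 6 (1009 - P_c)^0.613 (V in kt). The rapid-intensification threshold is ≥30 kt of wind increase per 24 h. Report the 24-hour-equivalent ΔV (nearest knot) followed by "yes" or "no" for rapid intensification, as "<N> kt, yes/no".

22 kt, no

V₁: ΔP = 66, V ≈ 6 × 66^0.613 ≈ 78.26 kt.
V₂: ΔP = 108, V ≈ 6 × 108^0.613 ≈ 105.84 kt.
ΔV over 30 h = 27.58 kt → 24 h equivalent = 27.58 × 24/30 ≈ 22.06 kt.
22 kt < 30 kt ⇒ not rapid intensification.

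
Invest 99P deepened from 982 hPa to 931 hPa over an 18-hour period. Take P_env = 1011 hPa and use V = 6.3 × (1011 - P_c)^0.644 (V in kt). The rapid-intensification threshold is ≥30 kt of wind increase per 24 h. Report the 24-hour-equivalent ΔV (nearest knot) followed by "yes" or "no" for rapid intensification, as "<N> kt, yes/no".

V₁: ΔP = 29, V ≈ 6.3 × 29^0.644 ≈ 55.10 kt.
V₂: ΔP = 80, V ≈ 6.3 × 80^0.644 ≈ 105.91 kt.
ΔV over 18 h = 50.81 kt → 24 h equivalent = 50.81 × 24/18 ≈ 67.75 kt.
68 kt ≥ 30 kt ⇒ rapid intensification.

68 kt, yes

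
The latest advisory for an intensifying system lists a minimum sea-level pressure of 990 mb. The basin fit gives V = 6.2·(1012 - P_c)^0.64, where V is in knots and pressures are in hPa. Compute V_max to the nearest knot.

45 kt

ΔP = 1012 − 990 = 22 mb.
22^0.64 ≈ 7.230.
V ≈ 6.2 × 7.230 ≈ 44.8 kt.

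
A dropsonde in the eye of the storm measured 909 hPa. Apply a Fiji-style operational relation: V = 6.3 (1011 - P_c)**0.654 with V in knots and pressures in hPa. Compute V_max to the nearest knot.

130 kt

ΔP = 1011 − 909 = 102 hPa.
102^0.654 ≈ 20.588.
V ≈ 6.3 × 20.588 ≈ 129.7 kt.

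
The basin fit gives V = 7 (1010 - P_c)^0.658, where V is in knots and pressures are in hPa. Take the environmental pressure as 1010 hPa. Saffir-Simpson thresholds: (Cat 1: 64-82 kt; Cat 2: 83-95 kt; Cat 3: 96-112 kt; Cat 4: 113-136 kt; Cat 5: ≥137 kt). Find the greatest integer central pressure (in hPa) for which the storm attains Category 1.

Category 1 begins at V = 64 kt.
Required ΔP = (64/7)^(1/0.658) = 9.143^1.520 ≈ 28.88 hPa.
P_c ≤ 1010 − 28.88 = 981.12, so the highest integer P_c is 981 hPa.

981 hPa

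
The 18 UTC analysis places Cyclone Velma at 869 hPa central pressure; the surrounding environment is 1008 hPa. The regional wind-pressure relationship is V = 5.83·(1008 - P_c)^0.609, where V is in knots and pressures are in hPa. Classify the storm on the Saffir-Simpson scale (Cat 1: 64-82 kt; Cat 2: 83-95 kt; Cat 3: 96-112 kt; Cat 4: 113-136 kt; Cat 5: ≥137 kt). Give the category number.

ΔP = 1008 − 869 = 139 hPa.
V ≈ 5.83 × 139^0.609 = 5.83 × 20.19 ≈ 118 kt.
118 kt falls in the Category 4 band.

4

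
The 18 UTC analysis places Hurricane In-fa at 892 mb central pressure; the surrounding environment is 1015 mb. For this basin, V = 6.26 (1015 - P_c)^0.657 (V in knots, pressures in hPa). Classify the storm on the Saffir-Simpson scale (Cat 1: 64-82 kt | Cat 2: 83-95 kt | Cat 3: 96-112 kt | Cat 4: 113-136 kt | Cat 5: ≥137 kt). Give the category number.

5

ΔP = 1015 − 892 = 123 mb.
V ≈ 6.26 × 123^0.657 = 6.26 × 23.61 ≈ 148 kt.
148 kt falls in the Category 5 band.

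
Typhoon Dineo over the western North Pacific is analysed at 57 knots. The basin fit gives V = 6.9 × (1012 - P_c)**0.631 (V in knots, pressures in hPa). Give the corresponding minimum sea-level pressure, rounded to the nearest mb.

ΔP = (V / 6.9)^(1/0.631) = (57/6.9)^1.585.
57/6.9 = 8.261; 8.261^1.585 ≈ 28.40 mb.
P_c = 1012 − 28.40 = 983.60 ≈ 984 mb.

984 mb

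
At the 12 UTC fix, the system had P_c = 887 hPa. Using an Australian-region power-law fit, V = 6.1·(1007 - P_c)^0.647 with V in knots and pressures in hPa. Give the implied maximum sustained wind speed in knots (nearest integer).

135 kt

ΔP = 1007 − 887 = 120 hPa.
120^0.647 ≈ 22.143.
V ≈ 6.1 × 22.143 ≈ 135.1 kt.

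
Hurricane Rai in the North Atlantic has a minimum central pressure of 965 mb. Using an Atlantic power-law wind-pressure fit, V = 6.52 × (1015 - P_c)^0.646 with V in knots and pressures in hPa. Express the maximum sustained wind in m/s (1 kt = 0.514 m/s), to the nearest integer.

42 m/s

ΔP = 1015 − 965 = 50 mb.
V ≈ 6.52 × 50^0.646 = 6.52 × 12.518 ≈ 81.617 kt.
81.617 × 0.514 ≈ 41.95 m/s → 42 m/s.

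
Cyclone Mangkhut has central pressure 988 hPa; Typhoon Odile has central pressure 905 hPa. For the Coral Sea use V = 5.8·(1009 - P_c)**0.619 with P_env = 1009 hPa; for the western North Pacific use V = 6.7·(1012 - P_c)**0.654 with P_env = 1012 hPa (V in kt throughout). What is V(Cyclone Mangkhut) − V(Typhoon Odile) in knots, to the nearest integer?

-104 kt

Cyclone Mangkhut: ΔP = 21; V ≈ 5.8 × 21^0.619 ≈ 38.18 kt.
Typhoon Odile: ΔP = 107; V ≈ 6.7 × 107^0.654 ≈ 142.33 kt.
Difference ≈ 38.18 − 142.33 = -104.15 → -104 kt.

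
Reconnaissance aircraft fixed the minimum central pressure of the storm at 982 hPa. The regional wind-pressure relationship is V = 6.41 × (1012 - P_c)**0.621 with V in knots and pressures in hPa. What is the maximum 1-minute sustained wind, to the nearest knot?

53 kt

ΔP = 1012 − 982 = 30 hPa.
30^0.621 ≈ 8.266.
V ≈ 6.41 × 8.266 ≈ 53.0 kt.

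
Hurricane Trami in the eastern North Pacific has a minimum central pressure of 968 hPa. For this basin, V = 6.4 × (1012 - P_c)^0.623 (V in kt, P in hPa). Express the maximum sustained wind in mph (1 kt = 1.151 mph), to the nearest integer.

ΔP = 1012 − 968 = 44 hPa.
V ≈ 6.4 × 44^0.623 = 6.4 × 10.565 ≈ 67.616 kt.
67.616 × 1.151 ≈ 77.83 mph → 78 mph.

78 mph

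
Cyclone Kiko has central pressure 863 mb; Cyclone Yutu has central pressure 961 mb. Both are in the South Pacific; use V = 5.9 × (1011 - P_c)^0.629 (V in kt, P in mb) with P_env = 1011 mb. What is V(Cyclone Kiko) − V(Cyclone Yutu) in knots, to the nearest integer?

Cyclone Kiko: ΔP = 148; V ≈ 5.9 × 148^0.629 ≈ 136.76 kt.
Cyclone Yutu: ΔP = 50; V ≈ 5.9 × 50^0.629 ≈ 69.10 kt.
Difference ≈ 136.76 − 69.10 = 67.66 → 68 kt.

68 kt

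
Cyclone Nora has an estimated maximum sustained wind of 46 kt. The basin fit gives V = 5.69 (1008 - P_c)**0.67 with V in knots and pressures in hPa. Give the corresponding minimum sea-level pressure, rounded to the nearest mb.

985 mb

ΔP = (V / 5.69)^(1/0.67) = (46/5.69)^1.493.
46/5.69 = 8.084; 8.084^1.493 ≈ 22.63 mb.
P_c = 1008 − 22.63 = 985.37 ≈ 985 mb.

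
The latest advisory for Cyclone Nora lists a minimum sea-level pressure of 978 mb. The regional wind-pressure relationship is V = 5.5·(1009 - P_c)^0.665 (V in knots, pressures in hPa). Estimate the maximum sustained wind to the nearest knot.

ΔP = 1009 − 978 = 31 mb.
31^0.665 ≈ 9.812.
V ≈ 5.5 × 9.812 ≈ 54.0 kt.

54 kt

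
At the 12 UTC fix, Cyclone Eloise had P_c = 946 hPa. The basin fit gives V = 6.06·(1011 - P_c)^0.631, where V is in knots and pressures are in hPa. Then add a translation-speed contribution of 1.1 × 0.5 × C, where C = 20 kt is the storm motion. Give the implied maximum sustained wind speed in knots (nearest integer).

ΔP = 1011 − 946 = 65 hPa.
65^0.631 ≈ 13.930.
V ≈ 6.06 × 13.930 ≈ 84.4 kt.
Translation term: 1.1 × 0.5 × 20 = 11 kt.
Corrected V ≈ 95.4 kt → 95 kt.

95 kt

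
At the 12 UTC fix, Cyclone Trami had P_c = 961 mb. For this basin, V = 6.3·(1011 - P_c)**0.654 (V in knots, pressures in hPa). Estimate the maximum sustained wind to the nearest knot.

81 kt

ΔP = 1011 − 961 = 50 mb.
50^0.654 ≈ 12.916.
V ≈ 6.3 × 12.916 ≈ 81.4 kt.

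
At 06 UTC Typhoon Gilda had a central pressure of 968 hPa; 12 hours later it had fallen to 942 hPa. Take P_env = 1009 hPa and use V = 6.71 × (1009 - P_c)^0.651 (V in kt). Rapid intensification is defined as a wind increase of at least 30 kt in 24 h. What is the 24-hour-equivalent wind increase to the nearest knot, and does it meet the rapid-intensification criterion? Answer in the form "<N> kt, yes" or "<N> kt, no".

57 kt, yes

V₁: ΔP = 41, V ≈ 6.71 × 41^0.651 ≈ 75.27 kt.
V₂: ΔP = 67, V ≈ 6.71 × 67^0.651 ≈ 103.63 kt.
ΔV over 12 h = 28.36 kt → 24 h equivalent = 28.36 × 24/12 ≈ 56.72 kt.
57 kt ≥ 30 kt ⇒ rapid intensification.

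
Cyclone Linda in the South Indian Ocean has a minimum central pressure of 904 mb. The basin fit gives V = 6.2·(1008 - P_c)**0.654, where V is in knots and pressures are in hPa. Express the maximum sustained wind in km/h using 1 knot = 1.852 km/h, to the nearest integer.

ΔP = 1008 − 904 = 104 mb.
V ≈ 6.2 × 104^0.654 = 6.2 × 20.852 ≈ 129.280 kt.
129.280 × 1.852 ≈ 239.43 km/h → 239 km/h.

239 km/h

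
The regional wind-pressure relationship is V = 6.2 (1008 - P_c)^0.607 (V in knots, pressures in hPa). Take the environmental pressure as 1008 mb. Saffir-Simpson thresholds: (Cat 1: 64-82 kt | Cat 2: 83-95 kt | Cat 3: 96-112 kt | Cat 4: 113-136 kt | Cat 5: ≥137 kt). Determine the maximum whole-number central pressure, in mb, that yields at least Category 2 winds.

936 mb

Category 2 begins at V = 83 kt.
Required ΔP = (83/6.2)^(1/0.607) = 13.387^1.647 ≈ 71.81 mb.
P_c ≤ 1008 − 71.81 = 936.19, so the highest integer P_c is 936 mb.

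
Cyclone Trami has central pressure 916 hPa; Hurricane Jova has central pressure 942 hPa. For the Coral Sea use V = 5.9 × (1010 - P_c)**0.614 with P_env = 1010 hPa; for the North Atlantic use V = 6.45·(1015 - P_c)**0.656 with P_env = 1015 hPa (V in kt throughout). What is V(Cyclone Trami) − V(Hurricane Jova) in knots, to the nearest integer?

Cyclone Trami: ΔP = 94; V ≈ 5.9 × 94^0.614 ≈ 96.02 kt.
Hurricane Jova: ΔP = 73; V ≈ 6.45 × 73^0.656 ≈ 107.62 kt.
Difference ≈ 96.02 − 107.62 = -11.60 → -12 kt.

-12 kt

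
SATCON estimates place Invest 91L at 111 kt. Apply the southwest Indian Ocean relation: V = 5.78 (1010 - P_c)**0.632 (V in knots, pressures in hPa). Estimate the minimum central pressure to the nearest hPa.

903 hPa

ΔP = (V / 5.78)^(1/0.632) = (111/5.78)^1.582.
111/5.78 = 19.204; 19.204^1.582 ≈ 107.32 hPa.
P_c = 1010 − 107.32 = 902.68 ≈ 903 hPa.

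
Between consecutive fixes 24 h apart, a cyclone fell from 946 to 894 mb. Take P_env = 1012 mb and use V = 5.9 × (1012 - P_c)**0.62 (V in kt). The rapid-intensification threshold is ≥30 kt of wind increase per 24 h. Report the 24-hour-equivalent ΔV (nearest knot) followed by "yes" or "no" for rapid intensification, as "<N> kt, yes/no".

V₁: ΔP = 66, V ≈ 5.9 × 66^0.62 ≈ 79.24 kt.
V₂: ΔP = 118, V ≈ 5.9 × 118^0.62 ≈ 113.61 kt.
ΔV over 24 h = 34.37 kt → 24 h equivalent = 34.37 × 24/24 ≈ 34.37 kt.
34 kt ≥ 30 kt ⇒ rapid intensification.

34 kt, yes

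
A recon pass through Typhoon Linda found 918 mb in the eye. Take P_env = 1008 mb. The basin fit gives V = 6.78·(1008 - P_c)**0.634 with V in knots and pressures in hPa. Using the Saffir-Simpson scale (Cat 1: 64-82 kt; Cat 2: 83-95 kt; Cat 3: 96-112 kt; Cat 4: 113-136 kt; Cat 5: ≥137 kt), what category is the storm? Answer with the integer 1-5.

4

ΔP = 1008 − 918 = 90 mb.
V ≈ 6.78 × 90^0.634 = 6.78 × 17.34 ≈ 118 kt.
118 kt falls in the Category 4 band.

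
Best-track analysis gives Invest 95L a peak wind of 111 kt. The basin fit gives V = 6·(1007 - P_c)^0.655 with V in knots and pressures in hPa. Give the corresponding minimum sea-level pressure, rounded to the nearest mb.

ΔP = (V / 6)^(1/0.655) = (111/6)^1.527.
111/6 = 18.500; 18.500^1.527 ≈ 86.02 mb.
P_c = 1007 − 86.02 = 920.98 ≈ 921 mb.

921 mb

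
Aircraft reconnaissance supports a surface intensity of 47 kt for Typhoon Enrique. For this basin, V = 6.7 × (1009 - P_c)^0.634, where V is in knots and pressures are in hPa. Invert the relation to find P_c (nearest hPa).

ΔP = (V / 6.7)^(1/0.634) = (47/6.7)^1.577.
47/6.7 = 7.015; 7.015^1.577 ≈ 21.60 hPa.
P_c = 1009 − 21.60 = 987.40 ≈ 987 hPa.

987 hPa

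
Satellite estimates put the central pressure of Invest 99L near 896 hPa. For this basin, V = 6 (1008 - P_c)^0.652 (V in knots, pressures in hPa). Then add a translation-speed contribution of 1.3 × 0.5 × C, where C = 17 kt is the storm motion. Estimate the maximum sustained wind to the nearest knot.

141 kt

ΔP = 1008 − 896 = 112 hPa.
112^0.652 ≈ 21.682.
V ≈ 6 × 21.682 ≈ 130.1 kt.
Translation term: 1.3 × 0.5 × 17 = 11.05 kt.
Corrected V ≈ 141.15 kt → 141 kt.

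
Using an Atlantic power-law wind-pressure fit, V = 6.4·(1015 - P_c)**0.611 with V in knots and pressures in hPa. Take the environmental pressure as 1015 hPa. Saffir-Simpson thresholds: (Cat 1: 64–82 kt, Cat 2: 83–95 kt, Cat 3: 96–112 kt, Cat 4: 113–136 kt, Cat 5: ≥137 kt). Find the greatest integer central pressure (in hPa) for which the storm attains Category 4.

905 hPa

Category 4 begins at V = 113 kt.
Required ΔP = (113/6.4)^(1/0.611) = 17.656^1.637 ≈ 109.84 hPa.
P_c ≤ 1015 − 109.84 = 905.16, so the highest integer P_c is 905 hPa.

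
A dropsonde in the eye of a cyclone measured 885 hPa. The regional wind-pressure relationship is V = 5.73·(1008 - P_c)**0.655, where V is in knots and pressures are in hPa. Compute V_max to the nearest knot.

134 kt

ΔP = 1008 − 885 = 123 hPa.
123^0.655 ≈ 23.382.
V ≈ 5.73 × 23.382 ≈ 134.0 kt.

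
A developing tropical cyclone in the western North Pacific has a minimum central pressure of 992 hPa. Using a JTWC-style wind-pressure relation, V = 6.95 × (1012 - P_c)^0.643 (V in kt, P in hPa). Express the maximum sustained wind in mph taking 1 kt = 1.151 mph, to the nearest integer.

55 mph

ΔP = 1012 − 992 = 20 hPa.
V ≈ 6.95 × 20^0.643 = 6.95 × 6.864 ≈ 47.703 kt.
47.703 × 1.151 ≈ 54.91 mph → 55 mph.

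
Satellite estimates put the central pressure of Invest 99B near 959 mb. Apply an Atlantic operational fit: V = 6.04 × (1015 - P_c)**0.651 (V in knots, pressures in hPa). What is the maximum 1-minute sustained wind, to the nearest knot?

83 kt

ΔP = 1015 − 959 = 56 mb.
56^0.651 ≈ 13.743.
V ≈ 6.04 × 13.743 ≈ 83.0 kt.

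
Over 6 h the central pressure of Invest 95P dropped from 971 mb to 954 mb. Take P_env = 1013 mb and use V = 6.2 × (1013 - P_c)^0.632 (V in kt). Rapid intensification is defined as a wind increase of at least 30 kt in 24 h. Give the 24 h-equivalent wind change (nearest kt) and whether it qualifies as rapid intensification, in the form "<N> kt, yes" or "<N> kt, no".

V₁: ΔP = 42, V ≈ 6.2 × 42^0.632 ≈ 65.81 kt.
V₂: ΔP = 59, V ≈ 6.2 × 59^0.632 ≈ 81.58 kt.
ΔV over 6 h = 15.77 kt → 24 h equivalent = 15.77 × 24/6 ≈ 63.08 kt.
63 kt ≥ 30 kt ⇒ rapid intensification.

63 kt, yes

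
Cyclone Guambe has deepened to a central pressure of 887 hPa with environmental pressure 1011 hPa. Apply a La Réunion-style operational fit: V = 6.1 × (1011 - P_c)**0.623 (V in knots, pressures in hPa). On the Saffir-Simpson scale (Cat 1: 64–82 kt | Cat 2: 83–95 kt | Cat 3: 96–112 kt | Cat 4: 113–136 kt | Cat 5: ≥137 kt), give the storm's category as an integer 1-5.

4

ΔP = 1011 − 887 = 124 hPa.
V ≈ 6.1 × 124^0.623 = 6.1 × 20.15 ≈ 123 kt.
123 kt falls in the Category 4 band.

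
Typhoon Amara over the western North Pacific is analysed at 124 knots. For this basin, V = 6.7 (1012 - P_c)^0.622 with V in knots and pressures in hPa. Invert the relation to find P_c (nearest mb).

903 mb

ΔP = (V / 6.7)^(1/0.622) = (124/6.7)^1.608.
124/6.7 = 18.507; 18.507^1.608 ≈ 109.03 mb.
P_c = 1012 − 109.03 = 902.97 ≈ 903 mb.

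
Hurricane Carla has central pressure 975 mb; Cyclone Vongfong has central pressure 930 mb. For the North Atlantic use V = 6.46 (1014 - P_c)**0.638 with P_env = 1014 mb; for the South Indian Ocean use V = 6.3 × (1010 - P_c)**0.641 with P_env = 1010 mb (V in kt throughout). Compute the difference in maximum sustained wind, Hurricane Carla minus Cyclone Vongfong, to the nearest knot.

Hurricane Carla: ΔP = 39; V ≈ 6.46 × 39^0.638 ≈ 66.89 kt.
Cyclone Vongfong: ΔP = 80; V ≈ 6.3 × 80^0.641 ≈ 104.53 kt.
Difference ≈ 66.89 − 104.53 = -37.64 → -38 kt.

-38 kt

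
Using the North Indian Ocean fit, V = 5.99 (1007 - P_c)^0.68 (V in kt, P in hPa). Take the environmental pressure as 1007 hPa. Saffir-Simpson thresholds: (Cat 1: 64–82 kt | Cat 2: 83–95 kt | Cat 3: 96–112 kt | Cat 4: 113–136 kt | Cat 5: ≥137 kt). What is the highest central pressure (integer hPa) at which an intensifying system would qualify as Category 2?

Category 2 begins at V = 83 kt.
Required ΔP = (83/5.99)^(1/0.68) = 13.856^1.471 ≈ 47.74 hPa.
P_c ≤ 1007 − 47.74 = 959.26, so the highest integer P_c is 959 hPa.

959 hPa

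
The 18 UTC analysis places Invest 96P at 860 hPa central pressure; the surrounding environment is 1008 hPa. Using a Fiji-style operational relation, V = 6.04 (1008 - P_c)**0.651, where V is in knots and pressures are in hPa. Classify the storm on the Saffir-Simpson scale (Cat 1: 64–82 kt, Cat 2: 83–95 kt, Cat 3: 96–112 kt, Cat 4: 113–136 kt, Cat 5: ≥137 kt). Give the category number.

ΔP = 1008 − 860 = 148 hPa.
V ≈ 6.04 × 148^0.651 = 6.04 × 25.87 ≈ 156 kt.
156 kt falls in the Category 5 band.

5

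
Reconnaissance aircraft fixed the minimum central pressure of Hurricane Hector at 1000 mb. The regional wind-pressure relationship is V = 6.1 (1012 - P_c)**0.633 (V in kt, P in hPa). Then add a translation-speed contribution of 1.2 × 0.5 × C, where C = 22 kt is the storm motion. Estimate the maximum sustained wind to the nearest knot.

ΔP = 1012 − 1000 = 12 mb.
12^0.633 ≈ 4.821.
V ≈ 6.1 × 4.821 ≈ 29.4 kt.
Translation term: 1.2 × 0.5 × 22 = 13.2 kt.
Corrected V ≈ 42.6 kt → 43 kt.

43 kt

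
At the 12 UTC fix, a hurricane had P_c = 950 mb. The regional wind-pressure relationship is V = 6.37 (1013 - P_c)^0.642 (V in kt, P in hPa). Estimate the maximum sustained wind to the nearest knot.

91 kt

ΔP = 1013 − 950 = 63 mb.
63^0.642 ≈ 14.295.
V ≈ 6.37 × 14.295 ≈ 91.1 kt.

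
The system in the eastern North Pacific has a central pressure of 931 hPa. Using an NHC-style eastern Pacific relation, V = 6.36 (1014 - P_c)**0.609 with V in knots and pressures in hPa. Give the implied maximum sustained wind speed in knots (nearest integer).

94 kt

ΔP = 1014 − 931 = 83 hPa.
83^0.609 ≈ 14.748.
V ≈ 6.36 × 14.748 ≈ 93.8 kt.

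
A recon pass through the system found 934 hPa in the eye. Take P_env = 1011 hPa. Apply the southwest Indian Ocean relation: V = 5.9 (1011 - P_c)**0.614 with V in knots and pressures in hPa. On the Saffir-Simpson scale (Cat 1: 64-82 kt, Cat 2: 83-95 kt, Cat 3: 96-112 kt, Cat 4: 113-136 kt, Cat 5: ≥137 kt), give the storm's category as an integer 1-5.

ΔP = 1011 − 934 = 77 hPa.
V ≈ 5.9 × 77^0.614 = 5.9 × 14.40 ≈ 85 kt.
85 kt falls in the Category 2 band.

2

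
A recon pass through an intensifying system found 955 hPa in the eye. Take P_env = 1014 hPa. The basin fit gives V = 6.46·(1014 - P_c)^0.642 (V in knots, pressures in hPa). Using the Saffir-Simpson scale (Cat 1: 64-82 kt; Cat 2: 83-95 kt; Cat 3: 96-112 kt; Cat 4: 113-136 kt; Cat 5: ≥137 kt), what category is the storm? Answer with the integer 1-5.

ΔP = 1014 − 955 = 59 hPa.
V ≈ 6.46 × 59^0.642 = 6.46 × 13.71 ≈ 89 kt.
89 kt falls in the Category 2 band.

2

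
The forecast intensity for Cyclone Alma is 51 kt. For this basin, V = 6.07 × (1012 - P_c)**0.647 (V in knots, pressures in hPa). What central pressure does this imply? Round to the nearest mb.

ΔP = (V / 6.07)^(1/0.647) = (51/6.07)^1.546.
51/6.07 = 8.402; 8.402^1.546 ≈ 26.84 mb.
P_c = 1012 − 26.84 = 985.16 ≈ 985 mb.

985 mb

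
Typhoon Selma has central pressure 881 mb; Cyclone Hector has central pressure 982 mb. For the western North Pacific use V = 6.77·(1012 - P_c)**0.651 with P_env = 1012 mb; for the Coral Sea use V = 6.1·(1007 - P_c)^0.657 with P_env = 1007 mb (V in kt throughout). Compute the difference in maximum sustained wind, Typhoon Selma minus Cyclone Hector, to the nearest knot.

111 kt

Typhoon Selma: ΔP = 131; V ≈ 6.77 × 131^0.651 ≈ 161.78 kt.
Cyclone Hector: ΔP = 25; V ≈ 6.1 × 25^0.657 ≈ 50.56 kt.
Difference ≈ 161.78 − 50.56 = 111.22 → 111 kt.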